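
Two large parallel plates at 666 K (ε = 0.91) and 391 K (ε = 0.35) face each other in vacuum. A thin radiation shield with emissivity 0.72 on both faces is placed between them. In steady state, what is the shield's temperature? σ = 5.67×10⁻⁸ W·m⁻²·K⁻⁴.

T_s ≈ 614 K

In steady state the net flux on the hot side equals that on the cold side.
σ(T₁⁴−T_s⁴)/D₁ = σ(T_s⁴−T₂⁴)/D₂, with D₁ = 1/ε₁+1/ε_s−1 = 1.488, D₂ = 1/ε_s+1/ε₂−1 = 3.246.
Solve for T_s⁴: T_s⁴ = (D₂·T₁⁴ + D₁·T₂⁴)/(D₁+D₂) = 1.423×10¹¹ K⁴.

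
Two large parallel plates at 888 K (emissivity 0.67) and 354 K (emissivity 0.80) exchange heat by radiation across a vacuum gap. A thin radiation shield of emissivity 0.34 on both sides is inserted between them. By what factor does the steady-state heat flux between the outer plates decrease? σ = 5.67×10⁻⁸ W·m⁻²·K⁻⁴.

Without shield: q₀ = σΔ(T⁴)/(1/ε₁+1/ε₂−1) with denominator 1.743.
With shield the two gaps are in series; the resistances add: (1/ε₁+1/ε_s−1)+(1/ε_s+1/ε₂−1) = 3.434+3.191 = 6.625.
Heat-flux ratio q₀/q = 6.625/1.743.

factor ≈ 3.80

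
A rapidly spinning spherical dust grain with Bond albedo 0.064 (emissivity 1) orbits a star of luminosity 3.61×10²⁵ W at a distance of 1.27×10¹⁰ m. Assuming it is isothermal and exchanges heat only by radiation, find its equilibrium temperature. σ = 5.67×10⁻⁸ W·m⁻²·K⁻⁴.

First find the stellar flux at distance d: S = L/(4πd²) = 3.61×10²⁵/(4π·(1.27×10¹⁰)²) = 17810 W/m².
For an isothermal sphere, absorbed (1−a)S·πr² = emitted σ·4πr²·T⁴, so T⁴ = (1−a)S/(4σ).
T⁴ = 0.936·17810/(4·5.67×10⁻⁸) = 7.351×10¹⁰ K⁴.

T ≈ 521 K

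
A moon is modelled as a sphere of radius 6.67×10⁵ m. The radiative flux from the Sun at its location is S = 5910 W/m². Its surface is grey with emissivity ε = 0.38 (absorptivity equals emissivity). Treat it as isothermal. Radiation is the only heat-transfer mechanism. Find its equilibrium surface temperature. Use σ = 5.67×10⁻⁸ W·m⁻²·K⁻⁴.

At equilibrium, absorbed power = emitted power.
Absorbing cross-section = πr² = 1.398×10¹² m²; emitting surface = 4πr² = 5.591×10¹² m² (ratio 4).
εS·A_cross = εσ·A_surf·T⁴  ⇒  T⁴ = S/(4σ)   (ε cancels).
T⁴ = 5910/(4·5.67×10⁻⁸) = 2.606×10¹⁰ K⁴.
T = (2.606×10¹⁰)^(1/4).

T ≈ 402 K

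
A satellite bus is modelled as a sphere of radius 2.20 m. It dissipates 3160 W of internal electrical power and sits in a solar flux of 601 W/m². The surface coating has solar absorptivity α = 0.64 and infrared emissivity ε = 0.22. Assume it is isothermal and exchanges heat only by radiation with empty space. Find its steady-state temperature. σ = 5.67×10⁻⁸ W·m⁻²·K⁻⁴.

T ≈ 330 K

At steady state, absorbed solar power + internal power = radiated power.
Absorbed: α·S·A_cross = 0.64·601·15.21 = 5849 W (cross-section πr²).
Total input = 5849 + 3160 = 9009 W.
Radiated: εσ·A_surf·T⁴ with A_surf = 4πr² = 60.82 m².
T⁴ = 9009/(0.22·5.67×10⁻⁸·60.82) = 1.187×10¹⁰ K⁴.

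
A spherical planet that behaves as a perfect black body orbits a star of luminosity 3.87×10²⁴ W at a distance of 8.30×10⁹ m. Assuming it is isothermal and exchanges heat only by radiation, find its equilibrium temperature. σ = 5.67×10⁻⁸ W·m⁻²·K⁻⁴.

T ≈ 375 K

First find the stellar flux at distance d: S = L/(4πd²) = 3.87×10²⁴/(4π·(8.30×10⁹)²) = 4470 W/m².
For an isothermal sphere, absorbed (1−a)S·πr² = emitted σ·4πr²·T⁴, so T⁴ = (1−a)S/(4σ).
T⁴ = 1.00·4470/(4·5.67×10⁻⁸) = 1.971×10¹⁰ K⁴.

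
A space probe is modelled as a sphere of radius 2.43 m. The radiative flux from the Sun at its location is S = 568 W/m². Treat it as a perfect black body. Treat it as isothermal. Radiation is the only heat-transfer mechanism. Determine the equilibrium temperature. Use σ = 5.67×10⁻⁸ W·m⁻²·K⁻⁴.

T ≈ 224 K

At equilibrium, absorbed power = emitted power.
Absorbing cross-section = πr² = 18.55 m²; emitting surface = 4πr² = 74.20 m² (ratio 4).
S·A_cross = εσ·A_surf·T⁴  ⇒  T⁴ = S/(4σ).
T⁴ = 1.00·568/(4·5.67×10⁻⁸) = 2.504×10⁹ K⁴.
T = (2.504×10⁹)^(1/4).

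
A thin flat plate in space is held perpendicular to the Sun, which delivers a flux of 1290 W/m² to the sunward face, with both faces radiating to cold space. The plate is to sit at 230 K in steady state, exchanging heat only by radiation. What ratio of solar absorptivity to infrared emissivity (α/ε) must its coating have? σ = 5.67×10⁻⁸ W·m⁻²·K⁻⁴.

Balance: αS·A = εσ·2A·T⁴ ⇒ α/ε = 2σT⁴/S.
α/ε = 2·5.67×10⁻⁸·(230)⁴/1290 = 2·5.67×10⁻⁸·2.798×10⁹/1290.

α/ε ≈ 0.246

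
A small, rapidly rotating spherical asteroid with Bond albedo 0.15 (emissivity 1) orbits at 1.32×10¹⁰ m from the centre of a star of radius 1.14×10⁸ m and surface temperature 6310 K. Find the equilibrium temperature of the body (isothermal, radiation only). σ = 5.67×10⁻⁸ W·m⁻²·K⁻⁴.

T ≈ 398 K

The star's surface emits σT_*⁴; at distance d the flux is S = σT_*⁴(R_*/d)².
S = 5.67×10⁻⁸·(6310)⁴·(1.14×10⁸/1.32×10¹⁰)² = 6704 W/m².
For an isothermal sphere T⁴ = (1−a)S/(4σ) = 2.513×10¹⁰ K⁴.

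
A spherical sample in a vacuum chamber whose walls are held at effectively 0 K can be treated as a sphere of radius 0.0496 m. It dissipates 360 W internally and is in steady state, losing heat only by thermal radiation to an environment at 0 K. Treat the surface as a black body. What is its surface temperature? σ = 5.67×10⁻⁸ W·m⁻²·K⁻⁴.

T ≈ 673 K

Steady state: internal power = radiated power, P = εσA T⁴.
Radiating area A = 4πr² = 0.03092 m².
T⁴ = P/(εσA) = 360/(1.0·5.67×10⁻⁸·0.03092) = 2.054×10¹¹ K⁴.
T = (2.054×10¹¹)^(1/4).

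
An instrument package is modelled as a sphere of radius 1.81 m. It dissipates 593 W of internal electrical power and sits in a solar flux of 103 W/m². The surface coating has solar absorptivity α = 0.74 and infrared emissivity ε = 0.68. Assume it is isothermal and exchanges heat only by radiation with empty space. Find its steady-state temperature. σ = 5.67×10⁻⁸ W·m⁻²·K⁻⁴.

At steady state, absorbed solar power + internal power = radiated power.
Absorbed: α·S·A_cross = 0.74·103·10.29 = 784.5 W (cross-section πr²).
Total input = 784.5 + 593 = 1377 W.
Radiated: εσ·A_surf·T⁴ with A_surf = 4πr² = 41.17 m².
T⁴ = 1377/(0.68·5.67×10⁻⁸·41.17) = 8.678×10⁸ K⁴.

T ≈ 172 K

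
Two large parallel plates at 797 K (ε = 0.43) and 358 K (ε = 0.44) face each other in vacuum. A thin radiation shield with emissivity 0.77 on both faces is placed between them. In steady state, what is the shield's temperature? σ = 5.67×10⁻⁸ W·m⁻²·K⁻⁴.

In steady state the net flux on the hot side equals that on the cold side.
σ(T₁⁴−T_s⁴)/D₁ = σ(T_s⁴−T₂⁴)/D₂, with D₁ = 1/ε₁+1/ε_s−1 = 2.624, D₂ = 1/ε_s+1/ε₂−1 = 2.571.
Solve for T_s⁴: T_s⁴ = (D₂·T₁⁴ + D₁·T₂⁴)/(D₁+D₂) = 2.080×10¹¹ K⁴.

T_s ≈ 675 K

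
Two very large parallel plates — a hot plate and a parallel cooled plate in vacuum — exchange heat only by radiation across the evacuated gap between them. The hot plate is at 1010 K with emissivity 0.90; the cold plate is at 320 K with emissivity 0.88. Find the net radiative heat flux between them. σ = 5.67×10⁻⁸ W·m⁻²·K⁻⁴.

For two infinite grey parallel plates, q = σ(T₁⁴ − T₂⁴)/(1/ε₁ + 1/ε₂ − 1).
T₁⁴ − T₂⁴ = 1.041×10¹² − 1.049×10¹⁰ = 1.030×10¹² K⁴.
1/ε₁ + 1/ε₂ − 1 = 1.111 + 1.136 − 1 = 1.247.
q = 5.67×10⁻⁸ × 1.030×10¹² / 1.247.

q ≈ 46800 W/m²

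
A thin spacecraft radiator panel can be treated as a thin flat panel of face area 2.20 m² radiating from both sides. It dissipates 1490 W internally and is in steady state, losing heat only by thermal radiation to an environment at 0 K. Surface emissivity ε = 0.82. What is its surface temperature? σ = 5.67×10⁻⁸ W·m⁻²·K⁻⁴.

Steady state: internal power = radiated power, P = εσA T⁴.
Radiating area A = 2·2.20 = 4.400 m².
T⁴ = P/(εσA) = 1490/(0.82·5.67×10⁻⁸·4.400) = 7.283×10⁹ K⁴.
T = (7.283×10⁹)^(1/4).

T ≈ 292 K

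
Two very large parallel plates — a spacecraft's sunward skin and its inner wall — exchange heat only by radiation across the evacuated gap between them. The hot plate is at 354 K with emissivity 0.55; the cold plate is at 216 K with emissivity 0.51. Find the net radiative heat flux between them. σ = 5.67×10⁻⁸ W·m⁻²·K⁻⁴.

For two infinite grey parallel plates, q = σ(T₁⁴ − T₂⁴)/(1/ε₁ + 1/ε₂ − 1).
T₁⁴ − T₂⁴ = 1.570×10¹⁰ − 2.177×10⁹ = 1.353×10¹⁰ K⁴.
1/ε₁ + 1/ε₂ − 1 = 1.818 + 1.961 − 1 = 2.779.
q = 5.67×10⁻⁸ × 1.353×10¹⁰ / 2.779.

q ≈ 276 W/m²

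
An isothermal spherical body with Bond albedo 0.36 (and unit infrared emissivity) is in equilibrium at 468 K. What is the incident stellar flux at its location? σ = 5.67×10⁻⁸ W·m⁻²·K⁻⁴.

S ≈ 17000 W/m²

(1−a)S·πr² = σ·4πr²·T⁴ ⇒ S = 4σT⁴/(1−a).
S = 4·5.67×10⁻⁸·4.797×10¹⁰/0.640.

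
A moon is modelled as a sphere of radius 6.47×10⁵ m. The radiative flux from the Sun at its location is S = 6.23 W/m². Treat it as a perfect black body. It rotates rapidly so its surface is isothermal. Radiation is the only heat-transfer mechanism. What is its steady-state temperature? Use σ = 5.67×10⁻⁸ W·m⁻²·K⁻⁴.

T ≈ 72.4 K

At equilibrium, absorbed power = emitted power.
Absorbing cross-section = πr² = 1.315×10¹² m²; emitting surface = 4πr² = 5.260×10¹² m² (ratio 4).
S·A_cross = εσ·A_surf·T⁴  ⇒  T⁴ = S/(4σ).
T⁴ = 1.00·6.23/(4·5.67×10⁻⁸) = 2.747×10⁷ K⁴.
T = (2.747×10⁷)^(1/4).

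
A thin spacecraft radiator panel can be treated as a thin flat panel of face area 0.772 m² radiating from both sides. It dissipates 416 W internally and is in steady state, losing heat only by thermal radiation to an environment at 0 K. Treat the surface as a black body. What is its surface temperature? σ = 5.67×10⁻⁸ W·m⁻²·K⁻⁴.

T ≈ 263 K

Steady state: internal power = radiated power, P = εσA T⁴.
Radiating area A = 2·0.772 = 1.544 m².
T⁴ = P/(εσA) = 416/(1.0·5.67×10⁻⁸·1.544) = 4.752×10⁹ K⁴.
T = (4.752×10⁹)^(1/4).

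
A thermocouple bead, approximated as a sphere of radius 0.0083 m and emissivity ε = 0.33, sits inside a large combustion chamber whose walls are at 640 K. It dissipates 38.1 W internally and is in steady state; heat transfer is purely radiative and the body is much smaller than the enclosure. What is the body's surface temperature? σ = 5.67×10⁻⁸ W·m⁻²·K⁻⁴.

For a small grey body in a large enclosure, net radiated power = εσA(T⁴ − T_w⁴).
Steady state: P = εσA(T⁴ − T_w⁴) with A = 4πr² = 8.657×10⁻⁴ m².
T⁴ = P/(εσA) + T_w⁴ = 38.1/(0.33·5.67×10⁻⁸·8.657×10⁻⁴) + (640)⁴
    = 2.352×10¹² + 1.678×10¹¹ = 2.520×10¹² K⁴.

T ≈ 1260 K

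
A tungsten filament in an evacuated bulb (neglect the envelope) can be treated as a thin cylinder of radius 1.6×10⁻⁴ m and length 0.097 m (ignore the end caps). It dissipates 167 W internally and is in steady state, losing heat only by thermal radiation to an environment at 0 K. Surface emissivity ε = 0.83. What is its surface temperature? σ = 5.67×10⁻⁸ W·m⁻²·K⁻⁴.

T ≈ 2460 K

Steady state: internal power = radiated power, P = εσA T⁴.
Radiating area A = 2πrL = 9.752×10⁻⁵ m².
T⁴ = P/(εσA) = 167/(0.83·5.67×10⁻⁸·9.752×10⁻⁵) = 3.639×10¹³ K⁴.
T = (3.639×10¹³)^(1/4).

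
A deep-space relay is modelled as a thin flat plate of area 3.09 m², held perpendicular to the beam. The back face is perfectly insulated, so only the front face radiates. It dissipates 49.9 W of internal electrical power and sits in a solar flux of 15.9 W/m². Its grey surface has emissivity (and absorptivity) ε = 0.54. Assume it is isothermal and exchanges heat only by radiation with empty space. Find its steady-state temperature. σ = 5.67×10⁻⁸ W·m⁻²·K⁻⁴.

T ≈ 169 K

At steady state, absorbed solar power + internal power = radiated power.
Absorbed: α·S·A_cross = 0.54·15.9·3.090 = 26.53 W (cross-section A).
Total input = 26.53 + 49.9 = 76.43 W.
Radiated: εσ·A_surf·T⁴ with A_surf = A = 3.090 m².
T⁴ = 76.43/(0.54·5.67×10⁻⁸·3.090) = 8.079×10⁸ K⁴.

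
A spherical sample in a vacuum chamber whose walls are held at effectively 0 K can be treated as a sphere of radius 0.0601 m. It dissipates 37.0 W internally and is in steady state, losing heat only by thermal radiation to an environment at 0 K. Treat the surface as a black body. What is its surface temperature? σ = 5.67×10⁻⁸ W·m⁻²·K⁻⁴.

T ≈ 346 K

Steady state: internal power = radiated power, P = εσA T⁴.
Radiating area A = 4πr² = 0.04539 m².
T⁴ = P/(εσA) = 37.0/(1.0·5.67×10⁻⁸·0.04539) = 1.438×10¹⁰ K⁴.
T = (1.438×10¹⁰)^(1/4).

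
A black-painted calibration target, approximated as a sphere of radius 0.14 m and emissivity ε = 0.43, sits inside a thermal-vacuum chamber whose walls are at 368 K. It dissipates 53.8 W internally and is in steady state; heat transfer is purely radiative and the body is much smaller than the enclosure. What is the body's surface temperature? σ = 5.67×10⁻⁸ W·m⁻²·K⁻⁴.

For a small grey body in a large enclosure, net radiated power = εσA(T⁴ − T_w⁴).
Steady state: P = εσA(T⁴ − T_w⁴) with A = 4πr² = 0.2463 m².
T⁴ = P/(εσA) + T_w⁴ = 53.8/(0.43·5.67×10⁻⁸·0.2463) + (368)⁴
    = 8.959×10⁹ + 1.834×10¹⁰ = 2.730×10¹⁰ K⁴.

T ≈ 406 K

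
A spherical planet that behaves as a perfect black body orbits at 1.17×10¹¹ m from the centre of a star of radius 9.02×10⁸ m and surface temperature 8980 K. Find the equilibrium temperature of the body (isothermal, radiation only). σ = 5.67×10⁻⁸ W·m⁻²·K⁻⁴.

T ≈ 558 K

The star's surface emits σT_*⁴; at distance d the flux is S = σT_*⁴(R_*/d)².
S = 5.67×10⁻⁸·(8980)⁴·(9.02×10⁸/1.17×10¹¹)² = 21910 W/m².
For an isothermal sphere T⁴ = (1−a)S/(4σ) = 9.662×10¹⁰ K⁴.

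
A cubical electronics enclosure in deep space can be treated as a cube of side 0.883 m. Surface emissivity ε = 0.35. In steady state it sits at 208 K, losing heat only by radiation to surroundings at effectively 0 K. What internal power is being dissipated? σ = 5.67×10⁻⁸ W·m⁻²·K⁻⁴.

P ≈ 174 W

Steady state: P = εσA T⁴.
A = 6L² = 4.678 m²; T⁴ = (208)⁴ = 1.872×10⁹ K⁴.
P = 0.35 × 5.67×10⁻⁸ × 4.678 × 1.872×10⁹.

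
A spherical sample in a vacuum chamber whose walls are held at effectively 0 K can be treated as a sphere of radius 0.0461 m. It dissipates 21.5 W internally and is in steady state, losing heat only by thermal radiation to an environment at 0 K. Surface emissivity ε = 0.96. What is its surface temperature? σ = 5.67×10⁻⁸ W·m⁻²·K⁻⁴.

Steady state: internal power = radiated power, P = εσA T⁴.
Radiating area A = 4πr² = 0.02671 m².
T⁴ = P/(εσA) = 21.5/(0.96·5.67×10⁻⁸·0.02671) = 1.479×10¹⁰ K⁴.
T = (1.479×10¹⁰)^(1/4).

T ≈ 349 K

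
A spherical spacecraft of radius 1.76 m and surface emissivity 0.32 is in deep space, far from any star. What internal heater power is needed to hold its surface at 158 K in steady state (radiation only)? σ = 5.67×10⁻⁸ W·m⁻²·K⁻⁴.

P ≈ 440 W

P = εσ·4πr²·T⁴.
4πr² = 38.93 m²; T⁴ = 6.232×10⁸ K⁴.
P = 0.32·5.67×10⁻⁸·38.93·6.232×10⁸.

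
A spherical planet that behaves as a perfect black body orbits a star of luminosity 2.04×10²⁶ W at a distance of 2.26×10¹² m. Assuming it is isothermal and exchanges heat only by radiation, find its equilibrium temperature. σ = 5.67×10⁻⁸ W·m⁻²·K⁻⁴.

First find the stellar flux at distance d: S = L/(4πd²) = 2.04×10²⁶/(4π·(2.26×10¹²)²) = 3.178 W/m².
For an isothermal sphere, absorbed (1−a)S·πr² = emitted σ·4πr²·T⁴, so T⁴ = (1−a)S/(4σ).
T⁴ = 1.00·3.178/(4·5.67×10⁻⁸) = 1.401×10⁷ K⁴.

T ≈ 61.2 K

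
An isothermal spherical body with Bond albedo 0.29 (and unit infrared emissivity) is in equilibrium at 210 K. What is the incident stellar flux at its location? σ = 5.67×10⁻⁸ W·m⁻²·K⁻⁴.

(1−a)S·πr² = σ·4πr²·T⁴ ⇒ S = 4σT⁴/(1−a).
S = 4·5.67×10⁻⁸·1.945×10⁹/0.710.

S ≈ 621 W/m²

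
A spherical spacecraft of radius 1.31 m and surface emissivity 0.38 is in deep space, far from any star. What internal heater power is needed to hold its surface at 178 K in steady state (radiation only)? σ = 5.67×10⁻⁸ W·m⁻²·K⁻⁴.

P ≈ 466 W

P = εσ·4πr²·T⁴.
4πr² = 21.57 m²; T⁴ = 1.004×10⁹ K⁴.
P = 0.38·5.67×10⁻⁸·21.57·1.004×10⁹.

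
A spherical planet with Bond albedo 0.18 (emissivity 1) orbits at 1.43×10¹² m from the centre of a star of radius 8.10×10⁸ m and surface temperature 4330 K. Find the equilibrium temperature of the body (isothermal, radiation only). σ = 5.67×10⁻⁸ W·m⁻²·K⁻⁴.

T ≈ 69.3 K

The star's surface emits σT_*⁴; at distance d the flux is S = σT_*⁴(R_*/d)².
S = 5.67×10⁻⁸·(4330)⁴·(8.10×10⁸/1.43×10¹²)² = 6.395 W/m².
For an isothermal sphere T⁴ = (1−a)S/(4σ) = 2.312×10⁷ K⁴.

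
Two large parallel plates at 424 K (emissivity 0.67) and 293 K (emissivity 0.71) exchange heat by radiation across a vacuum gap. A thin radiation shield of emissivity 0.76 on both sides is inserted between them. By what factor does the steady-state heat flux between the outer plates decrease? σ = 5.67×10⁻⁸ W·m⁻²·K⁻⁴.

factor ≈ 1.86

Without shield: q₀ = σΔ(T⁴)/(1/ε₁+1/ε₂−1) with denominator 1.901.
With shield the two gaps are in series; the resistances add: (1/ε₁+1/ε_s−1)+(1/ε_s+1/ε₂−1) = 1.808+1.724 = 3.533.
Heat-flux ratio q₀/q = 3.533/1.901.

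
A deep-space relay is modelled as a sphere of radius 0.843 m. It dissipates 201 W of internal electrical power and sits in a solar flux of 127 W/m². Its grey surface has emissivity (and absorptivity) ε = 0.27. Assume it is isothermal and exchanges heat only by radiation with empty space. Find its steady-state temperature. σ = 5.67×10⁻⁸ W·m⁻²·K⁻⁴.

At steady state, absorbed solar power + internal power = radiated power.
Absorbed: α·S·A_cross = 0.27·127·2.233 = 76.55 W (cross-section πr²).
Total input = 76.55 + 201 = 277.6 W.
Radiated: εσ·A_surf·T⁴ with A_surf = 4πr² = 8.930 m².
T⁴ = 277.6/(0.27·5.67×10⁻⁸·8.930) = 2.030×10⁹ K⁴.

T ≈ 212 K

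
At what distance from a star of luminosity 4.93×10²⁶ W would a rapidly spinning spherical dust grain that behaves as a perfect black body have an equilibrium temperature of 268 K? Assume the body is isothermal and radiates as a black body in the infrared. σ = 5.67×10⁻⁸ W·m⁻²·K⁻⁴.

d ≈ 1.83×10¹¹ m

For an isothermal black-emitting sphere, (1−a)S·πr² = σ·4πr²·T⁴ ⇒ S = 4σT⁴/(1−a).
S = 4·5.67×10⁻⁸·(268)⁴/1.00 = 1170 W/m².
Flux falls as S = L/(4πd²), so d = √(L/(4πS)) = √(4.93×10²⁶/(4π·1170)).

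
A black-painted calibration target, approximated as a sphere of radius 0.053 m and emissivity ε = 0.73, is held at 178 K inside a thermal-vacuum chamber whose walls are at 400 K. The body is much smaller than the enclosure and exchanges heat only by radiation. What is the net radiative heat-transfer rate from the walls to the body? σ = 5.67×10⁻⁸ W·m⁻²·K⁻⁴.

P_net ≈ 35.9 W

For a small grey body in a large enclosure: P_net = εσA(T_body⁴ − T_wall⁴).
A = 4πr² = 0.03530 m²; T_body⁴ − T_wall⁴ = 1.004×10⁹ − 2.560×10¹⁰ = -2.460×10¹⁰ K⁴.
|P_net| = 0.73·5.67×10⁻⁸·0.03530·2.460×10¹⁰.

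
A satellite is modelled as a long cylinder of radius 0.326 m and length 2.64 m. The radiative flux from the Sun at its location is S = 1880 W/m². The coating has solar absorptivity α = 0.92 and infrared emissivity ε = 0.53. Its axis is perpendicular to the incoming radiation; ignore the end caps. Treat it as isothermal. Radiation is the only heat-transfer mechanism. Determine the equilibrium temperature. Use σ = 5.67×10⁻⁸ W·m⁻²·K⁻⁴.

T ≈ 368 K

At equilibrium, absorbed power = emitted power.
Absorbing cross-section = 2rL = 1.721 m²; emitting surface = 2πrL = 5.408 m² (ratio π).
αS·A_cross = εσ·A_surf·T⁴  ⇒  T⁴ = αS/(ε·πσ).
T⁴ = 0.920·1880/(0.53·π·5.67×10⁻⁸) = 1.832×10¹⁰ K⁴.
T = (1.832×10¹⁰)^(1/4).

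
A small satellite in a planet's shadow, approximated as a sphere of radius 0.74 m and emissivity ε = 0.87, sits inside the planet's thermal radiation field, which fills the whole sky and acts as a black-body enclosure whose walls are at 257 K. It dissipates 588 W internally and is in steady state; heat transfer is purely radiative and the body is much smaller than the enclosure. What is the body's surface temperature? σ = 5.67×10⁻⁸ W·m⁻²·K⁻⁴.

T ≈ 279 K

For a small grey body in a large enclosure, net radiated power = εσA(T⁴ − T_w⁴).
Steady state: P = εσA(T⁴ − T_w⁴) with A = 4πr² = 6.881 m².
T⁴ = P/(εσA) + T_w⁴ = 588/(0.87·5.67×10⁻⁸·6.881) + (257)⁴
    = 1.732×10⁹ + 4.362×10⁹ = 6.095×10⁹ K⁴.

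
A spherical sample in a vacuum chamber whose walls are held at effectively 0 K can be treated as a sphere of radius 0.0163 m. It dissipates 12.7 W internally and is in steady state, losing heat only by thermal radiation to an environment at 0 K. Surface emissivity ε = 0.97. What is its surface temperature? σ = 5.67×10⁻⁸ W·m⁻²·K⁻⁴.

T ≈ 513 K

Steady state: internal power = radiated power, P = εσA T⁴.
Radiating area A = 4πr² = 0.003339 m².
T⁴ = P/(εσA) = 12.7/(0.97·5.67×10⁻⁸·0.003339) = 6.916×10¹⁰ K⁴.
T = (6.916×10¹⁰)^(1/4).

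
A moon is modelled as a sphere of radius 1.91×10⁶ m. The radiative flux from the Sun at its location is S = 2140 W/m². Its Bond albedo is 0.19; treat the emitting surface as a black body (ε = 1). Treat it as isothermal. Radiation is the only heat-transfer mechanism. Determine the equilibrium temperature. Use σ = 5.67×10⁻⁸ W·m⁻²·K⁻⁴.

At equilibrium, absorbed power = emitted power.
Absorbing cross-section = πr² = 1.146×10¹³ m²; emitting surface = 4πr² = 4.584×10¹³ m² (ratio 4).
(1−a)S·A_cross = εσ·A_surf·T⁴  ⇒  T⁴ = (1−a)S/(4σ).
T⁴ = 0.810·2140/(4·5.67×10⁻⁸) = 7.643×10⁹ K⁴.
T = (7.643×10⁹)^(1/4).

T ≈ 296 K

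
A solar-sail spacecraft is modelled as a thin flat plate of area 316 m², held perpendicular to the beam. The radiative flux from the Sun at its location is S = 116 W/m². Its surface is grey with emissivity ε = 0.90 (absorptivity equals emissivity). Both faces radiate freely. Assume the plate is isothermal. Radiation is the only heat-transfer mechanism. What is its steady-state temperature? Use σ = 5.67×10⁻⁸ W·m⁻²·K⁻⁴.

At equilibrium, absorbed power = emitted power.
Absorbing cross-section = A = 316.0 m²; emitting surface = 2A = 632.0 m² (ratio 2).
εS·A_cross = εσ·A_surf·T⁴  ⇒  T⁴ = S/(2σ)   (ε cancels).
T⁴ = 116/(2·5.67×10⁻⁸) = 1.023×10⁹ K⁴.
T = (1.023×10⁹)^(1/4).

T ≈ 179 K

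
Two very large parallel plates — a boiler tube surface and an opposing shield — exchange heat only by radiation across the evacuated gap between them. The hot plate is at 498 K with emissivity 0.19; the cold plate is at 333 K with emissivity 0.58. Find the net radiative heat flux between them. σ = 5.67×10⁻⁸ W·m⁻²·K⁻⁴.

For two infinite grey parallel plates, q = σ(T₁⁴ − T₂⁴)/(1/ε₁ + 1/ε₂ − 1).
T₁⁴ − T₂⁴ = 6.151×10¹⁰ − 1.230×10¹⁰ = 4.921×10¹⁰ K⁴.
1/ε₁ + 1/ε₂ − 1 = 5.263 + 1.724 − 1 = 5.987.
q = 5.67×10⁻⁸ × 4.921×10¹⁰ / 5.987.

q ≈ 466 W/m²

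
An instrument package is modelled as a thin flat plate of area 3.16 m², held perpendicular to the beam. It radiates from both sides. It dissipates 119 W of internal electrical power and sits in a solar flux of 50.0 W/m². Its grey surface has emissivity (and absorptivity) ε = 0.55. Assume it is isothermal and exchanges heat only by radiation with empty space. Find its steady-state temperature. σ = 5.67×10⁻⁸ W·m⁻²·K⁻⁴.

T ≈ 180 K

At steady state, absorbed solar power + internal power = radiated power.
Absorbed: α·S·A_cross = 0.55·50.0·3.160 = 86.90 W (cross-section A).
Total input = 86.90 + 119 = 205.9 W.
Radiated: εσ·A_surf·T⁴ with A_surf = 2A = 6.320 m².
T⁴ = 205.9/(0.55·5.67×10⁻⁸·6.320) = 1.045×10⁹ K⁴.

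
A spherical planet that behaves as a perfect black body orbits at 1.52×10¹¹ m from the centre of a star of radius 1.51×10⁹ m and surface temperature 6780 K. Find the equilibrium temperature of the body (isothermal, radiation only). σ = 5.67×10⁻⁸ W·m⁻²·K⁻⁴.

The star's surface emits σT_*⁴; at distance d the flux is S = σT_*⁴(R_*/d)².
S = 5.67×10⁻⁸·(6780)⁴·(1.51×10⁹/1.52×10¹¹)² = 11820 W/m².
For an isothermal sphere T⁴ = (1−a)S/(4σ) = 5.213×10¹⁰ K⁴.

T ≈ 478 K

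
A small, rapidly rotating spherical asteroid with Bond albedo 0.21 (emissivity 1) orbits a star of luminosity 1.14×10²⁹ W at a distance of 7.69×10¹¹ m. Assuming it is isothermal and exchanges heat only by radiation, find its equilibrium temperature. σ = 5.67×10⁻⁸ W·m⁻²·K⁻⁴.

T ≈ 481 K

First find the stellar flux at distance d: S = L/(4πd²) = 1.14×10²⁹/(4π·(7.69×10¹¹)²) = 15340 W/m².
For an isothermal sphere, absorbed (1−a)S·πr² = emitted σ·4πr²·T⁴, so T⁴ = (1−a)S/(4σ).
T⁴ = 0.790·15340/(4·5.67×10⁻⁸) = 5.344×10¹⁰ K⁴.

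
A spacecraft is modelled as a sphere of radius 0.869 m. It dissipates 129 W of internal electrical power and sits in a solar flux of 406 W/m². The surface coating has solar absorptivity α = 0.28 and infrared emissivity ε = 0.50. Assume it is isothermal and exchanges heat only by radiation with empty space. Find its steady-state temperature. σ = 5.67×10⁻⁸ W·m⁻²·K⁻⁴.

At steady state, absorbed solar power + internal power = radiated power.
Absorbed: α·S·A_cross = 0.28·406·2.372 = 269.7 W (cross-section πr²).
Total input = 269.7 + 129 = 398.7 W.
Radiated: εσ·A_surf·T⁴ with A_surf = 4πr² = 9.490 m².
T⁴ = 398.7/(0.50·5.67×10⁻⁸·9.490) = 1.482×10⁹ K⁴.

T ≈ 196 K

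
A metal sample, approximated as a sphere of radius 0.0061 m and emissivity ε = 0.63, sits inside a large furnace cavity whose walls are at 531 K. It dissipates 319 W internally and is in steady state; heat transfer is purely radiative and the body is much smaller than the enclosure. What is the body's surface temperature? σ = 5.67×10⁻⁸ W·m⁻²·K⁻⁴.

T ≈ 2090 K

For a small grey body in a large enclosure, net radiated power = εσA(T⁴ − T_w⁴).
Steady state: P = εσA(T⁴ − T_w⁴) with A = 4πr² = 4.676×10⁻⁴ m².
T⁴ = P/(εσA) + T_w⁴ = 319/(0.63·5.67×10⁻⁸·4.676×10⁻⁴) + (531)⁴
    = 1.910×10¹³ + 7.950×10¹⁰ = 1.918×10¹³ K⁴.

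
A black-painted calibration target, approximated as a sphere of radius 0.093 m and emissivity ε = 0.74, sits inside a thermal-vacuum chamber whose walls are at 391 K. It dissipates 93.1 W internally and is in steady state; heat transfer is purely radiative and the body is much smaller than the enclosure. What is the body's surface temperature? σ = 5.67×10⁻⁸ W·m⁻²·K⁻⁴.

For a small grey body in a large enclosure, net radiated power = εσA(T⁴ − T_w⁴).
Steady state: P = εσA(T⁴ − T_w⁴) with A = 4πr² = 0.1087 m².
T⁴ = P/(εσA) + T_w⁴ = 93.1/(0.74·5.67×10⁻⁸·0.1087) + (391)⁴
    = 2.042×10¹⁰ + 2.337×10¹⁰ = 4.379×10¹⁰ K⁴.

T ≈ 457 K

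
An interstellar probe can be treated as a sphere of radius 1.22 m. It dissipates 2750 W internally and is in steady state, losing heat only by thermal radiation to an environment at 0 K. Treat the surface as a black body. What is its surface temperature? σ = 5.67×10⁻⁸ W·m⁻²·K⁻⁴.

T ≈ 226 K

Steady state: internal power = radiated power, P = εσA T⁴.
Radiating area A = 4πr² = 18.70 m².
T⁴ = P/(εσA) = 2750/(1.0·5.67×10⁻⁸·18.70) = 2.593×10⁹ K⁴.
T = (2.593×10⁹)^(1/4).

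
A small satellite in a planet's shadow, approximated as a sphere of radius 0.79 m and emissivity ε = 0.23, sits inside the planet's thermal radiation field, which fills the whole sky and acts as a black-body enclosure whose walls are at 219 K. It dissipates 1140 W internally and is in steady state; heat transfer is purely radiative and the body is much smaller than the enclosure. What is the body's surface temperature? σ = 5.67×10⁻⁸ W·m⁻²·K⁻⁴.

For a small grey body in a large enclosure, net radiated power = εσA(T⁴ − T_w⁴).
Steady state: P = εσA(T⁴ − T_w⁴) with A = 4πr² = 7.843 m².
T⁴ = P/(εσA) + T_w⁴ = 1140/(0.23·5.67×10⁻⁸·7.843) + (219)⁴
    = 1.115×10¹⁰ + 2.300×10⁹ = 1.345×10¹⁰ K⁴.

T ≈ 341 K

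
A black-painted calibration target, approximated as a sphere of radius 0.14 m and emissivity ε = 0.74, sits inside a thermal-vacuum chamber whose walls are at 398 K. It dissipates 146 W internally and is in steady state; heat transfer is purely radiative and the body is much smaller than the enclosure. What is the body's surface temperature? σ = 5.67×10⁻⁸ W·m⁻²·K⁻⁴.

For a small grey body in a large enclosure, net radiated power = εσA(T⁴ − T_w⁴).
Steady state: P = εσA(T⁴ − T_w⁴) with A = 4πr² = 0.2463 m².
T⁴ = P/(εσA) + T_w⁴ = 146/(0.74·5.67×10⁻⁸·0.2463) + (398)⁴
    = 1.413×10¹⁰ + 2.509×10¹⁰ = 3.922×10¹⁰ K⁴.

T ≈ 445 K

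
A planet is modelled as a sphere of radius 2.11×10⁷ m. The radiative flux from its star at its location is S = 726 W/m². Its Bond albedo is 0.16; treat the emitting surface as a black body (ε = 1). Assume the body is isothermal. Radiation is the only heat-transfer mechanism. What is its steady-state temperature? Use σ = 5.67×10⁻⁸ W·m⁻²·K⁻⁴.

T ≈ 228 K

At equilibrium, absorbed power = emitted power.
Absorbing cross-section = πr² = 1.399×10¹⁵ m²; emitting surface = 4πr² = 5.595×10¹⁵ m² (ratio 4).
(1−a)S·A_cross = εσ·A_surf·T⁴  ⇒  T⁴ = (1−a)S/(4σ).
T⁴ = 0.840·726/(4·5.67×10⁻⁸) = 2.689×10⁹ K⁴.
T = (2.689×10⁹)^(1/4).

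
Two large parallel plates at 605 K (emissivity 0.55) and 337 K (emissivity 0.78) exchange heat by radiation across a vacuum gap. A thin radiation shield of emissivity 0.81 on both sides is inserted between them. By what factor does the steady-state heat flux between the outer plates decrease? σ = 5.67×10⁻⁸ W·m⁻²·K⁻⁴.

Without shield: q₀ = σΔ(T⁴)/(1/ε₁+1/ε₂−1) with denominator 2.100.
With shield the two gaps are in series; the resistances add: (1/ε₁+1/ε_s−1)+(1/ε_s+1/ε₂−1) = 2.053+1.517 = 3.569.
Heat-flux ratio q₀/q = 3.569/2.100.

factor ≈ 1.70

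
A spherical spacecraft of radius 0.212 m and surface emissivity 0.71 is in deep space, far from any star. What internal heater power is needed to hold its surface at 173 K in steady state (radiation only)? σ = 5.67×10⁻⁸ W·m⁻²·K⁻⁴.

P = εσ·4πr²·T⁴.
4πr² = 0.5648 m²; T⁴ = 8.957×10⁸ K⁴.
P = 0.71·5.67×10⁻⁸·0.5648·8.957×10⁸.

P ≈ 20.4 W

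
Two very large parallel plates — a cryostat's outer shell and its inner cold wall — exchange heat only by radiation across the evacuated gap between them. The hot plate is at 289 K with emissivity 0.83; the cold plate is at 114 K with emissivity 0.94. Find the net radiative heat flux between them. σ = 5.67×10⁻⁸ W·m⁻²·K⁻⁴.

For two infinite grey parallel plates, q = σ(T₁⁴ − T₂⁴)/(1/ε₁ + 1/ε₂ − 1).
T₁⁴ − T₂⁴ = 6.976×10⁹ − 1.689×10⁸ = 6.807×10⁹ K⁴.
1/ε₁ + 1/ε₂ − 1 = 1.205 + 1.064 − 1 = 1.269.
q = 5.67×10⁻⁸ × 6.807×10⁹ / 1.269.

q ≈ 304 W/m²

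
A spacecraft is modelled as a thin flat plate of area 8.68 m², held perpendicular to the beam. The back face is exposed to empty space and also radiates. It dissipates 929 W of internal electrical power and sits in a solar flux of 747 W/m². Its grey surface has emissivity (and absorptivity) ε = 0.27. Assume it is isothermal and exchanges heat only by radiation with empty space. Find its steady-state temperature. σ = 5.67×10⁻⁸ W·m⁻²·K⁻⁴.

T ≈ 317 K

At steady state, absorbed solar power + internal power = radiated power.
Absorbed: α·S·A_cross = 0.27·747·8.680 = 1751 W (cross-section A).
Total input = 1751 + 929 = 2680 W.
Radiated: εσ·A_surf·T⁴ with A_surf = 2A = 17.36 m².
T⁴ = 2680/(0.27·5.67×10⁻⁸·17.36) = 1.008×10¹⁰ K⁴.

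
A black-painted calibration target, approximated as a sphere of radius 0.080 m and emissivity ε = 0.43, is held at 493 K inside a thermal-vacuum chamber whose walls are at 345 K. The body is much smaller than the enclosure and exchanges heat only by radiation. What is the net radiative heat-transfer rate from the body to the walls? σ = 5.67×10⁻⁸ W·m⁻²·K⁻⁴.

P_net ≈ 88.1 W

For a small grey body in a large enclosure: P_net = εσA(T_body⁴ − T_wall⁴).
A = 4πr² = 0.08042 m²; T_body⁴ − T_wall⁴ = 5.907×10¹⁰ − 1.417×10¹⁰ = 4.491×10¹⁰ K⁴.
|P_net| = 0.43·5.67×10⁻⁸·0.08042·4.491×10¹⁰.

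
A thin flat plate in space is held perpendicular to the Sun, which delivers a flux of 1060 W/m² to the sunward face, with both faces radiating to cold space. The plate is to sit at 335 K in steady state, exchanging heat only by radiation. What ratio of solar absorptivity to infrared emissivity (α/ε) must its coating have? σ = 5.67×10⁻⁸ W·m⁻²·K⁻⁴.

α/ε ≈ 1.35

Balance: αS·A = εσ·2A·T⁴ ⇒ α/ε = 2σT⁴/S.
α/ε = 2·5.67×10⁻⁸·(335)⁴/1060 = 2·5.67×10⁻⁸·1.259×10¹⁰/1060.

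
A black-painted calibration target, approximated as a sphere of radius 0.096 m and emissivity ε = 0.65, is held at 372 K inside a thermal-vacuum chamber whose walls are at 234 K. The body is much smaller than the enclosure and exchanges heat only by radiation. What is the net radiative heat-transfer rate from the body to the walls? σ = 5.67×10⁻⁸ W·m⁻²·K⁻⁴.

For a small grey body in a large enclosure: P_net = εσA(T_body⁴ − T_wall⁴).
A = 4πr² = 0.1158 m²; T_body⁴ − T_wall⁴ = 1.915×10¹⁰ − 2.998×10⁹ = 1.615×10¹⁰ K⁴.
|P_net| = 0.65·5.67×10⁻⁸·0.1158·1.615×10¹⁰.

P_net ≈ 68.9 W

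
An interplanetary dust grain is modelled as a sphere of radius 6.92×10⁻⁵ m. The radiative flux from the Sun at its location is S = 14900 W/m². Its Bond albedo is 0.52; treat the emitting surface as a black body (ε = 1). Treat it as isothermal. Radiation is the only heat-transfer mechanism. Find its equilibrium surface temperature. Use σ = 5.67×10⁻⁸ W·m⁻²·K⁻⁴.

T ≈ 421 K

At equilibrium, absorbed power = emitted power.
Absorbing cross-section = πr² = 1.504×10⁻⁸ m²; emitting surface = 4πr² = 6.018×10⁻⁸ m² (ratio 4).
(1−a)S·A_cross = εσ·A_surf·T⁴  ⇒  T⁴ = (1−a)S/(4σ).
T⁴ = 0.480·14900/(4·5.67×10⁻⁸) = 3.153×10¹⁰ K⁴.
T = (3.153×10¹⁰)^(1/4).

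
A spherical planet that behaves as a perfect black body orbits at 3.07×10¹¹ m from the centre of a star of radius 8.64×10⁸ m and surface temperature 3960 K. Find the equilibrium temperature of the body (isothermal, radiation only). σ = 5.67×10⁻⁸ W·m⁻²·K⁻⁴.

The star's surface emits σT_*⁴; at distance d the flux is S = σT_*⁴(R_*/d)².
S = 5.67×10⁻⁸·(3960)⁴·(8.64×10⁸/3.07×10¹¹)² = 110.4 W/m².
For an isothermal sphere T⁴ = (1−a)S/(4σ) = 4.869×10⁸ K⁴.

T ≈ 149 K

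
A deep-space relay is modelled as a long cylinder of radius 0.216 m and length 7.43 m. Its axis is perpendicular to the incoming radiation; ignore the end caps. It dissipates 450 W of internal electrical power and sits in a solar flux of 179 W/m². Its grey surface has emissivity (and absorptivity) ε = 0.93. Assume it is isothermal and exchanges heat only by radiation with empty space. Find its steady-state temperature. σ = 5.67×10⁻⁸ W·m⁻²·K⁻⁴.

T ≈ 207 K

At steady state, absorbed solar power + internal power = radiated power.
Absorbed: α·S·A_cross = 0.93·179·3.210 = 534.3 W (cross-section 2rL).
Total input = 534.3 + 450 = 984.3 W.
Radiated: εσ·A_surf·T⁴ with A_surf = 2πrL = 10.08 m².
T⁴ = 984.3/(0.93·5.67×10⁻⁸·10.08) = 1.851×10⁹ K⁴.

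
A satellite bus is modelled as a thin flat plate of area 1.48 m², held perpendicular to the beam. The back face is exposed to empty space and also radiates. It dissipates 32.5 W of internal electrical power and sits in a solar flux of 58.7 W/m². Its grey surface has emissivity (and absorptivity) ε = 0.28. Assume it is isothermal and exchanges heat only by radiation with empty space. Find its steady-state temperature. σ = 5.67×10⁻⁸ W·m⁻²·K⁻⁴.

At steady state, absorbed solar power + internal power = radiated power.
Absorbed: α·S·A_cross = 0.28·58.7·1.480 = 24.33 W (cross-section A).
Total input = 24.33 + 32.5 = 56.83 W.
Radiated: εσ·A_surf·T⁴ with A_surf = 2A = 2.960 m².
T⁴ = 56.83/(0.28·5.67×10⁻⁸·2.960) = 1.209×10⁹ K⁴.

T ≈ 186 K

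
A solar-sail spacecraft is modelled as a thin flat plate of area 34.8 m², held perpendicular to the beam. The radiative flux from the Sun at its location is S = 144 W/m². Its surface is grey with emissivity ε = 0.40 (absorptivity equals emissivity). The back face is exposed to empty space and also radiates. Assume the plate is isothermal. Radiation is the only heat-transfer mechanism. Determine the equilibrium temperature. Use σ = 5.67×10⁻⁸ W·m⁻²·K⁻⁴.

T ≈ 189 K

At equilibrium, absorbed power = emitted power.
Absorbing cross-section = A = 34.80 m²; emitting surface = 2A = 69.60 m² (ratio 2).
εS·A_cross = εσ·A_surf·T⁴  ⇒  T⁴ = S/(2σ)   (ε cancels).
T⁴ = 144/(2·5.67×10⁻⁸) = 1.270×10⁹ K⁴.
T = (1.270×10⁹)^(1/4).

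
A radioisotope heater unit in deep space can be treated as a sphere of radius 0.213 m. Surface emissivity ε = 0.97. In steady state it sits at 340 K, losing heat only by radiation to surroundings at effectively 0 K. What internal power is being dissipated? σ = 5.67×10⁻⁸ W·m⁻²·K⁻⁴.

P ≈ 419 W

Steady state: P = εσA T⁴.
A = 4πr² = 0.5701 m²; T⁴ = (340)⁴ = 1.336×10¹⁰ K⁴.
P = 0.97 × 5.67×10⁻⁸ × 0.5701 × 1.336×10¹⁰.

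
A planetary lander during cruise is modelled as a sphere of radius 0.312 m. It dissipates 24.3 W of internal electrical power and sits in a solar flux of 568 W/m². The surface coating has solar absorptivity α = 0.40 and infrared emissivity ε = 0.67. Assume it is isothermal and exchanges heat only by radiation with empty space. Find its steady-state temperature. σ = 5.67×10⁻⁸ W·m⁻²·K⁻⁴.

T ≈ 212 K

At steady state, absorbed solar power + internal power = radiated power.
Absorbed: α·S·A_cross = 0.40·568·0.3058 = 69.48 W (cross-section πr²).
Total input = 69.48 + 24.3 = 93.78 W.
Radiated: εσ·A_surf·T⁴ with A_surf = 4πr² = 1.223 m².
T⁴ = 93.78/(0.67·5.67×10⁻⁸·1.223) = 2.018×10⁹ K⁴.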